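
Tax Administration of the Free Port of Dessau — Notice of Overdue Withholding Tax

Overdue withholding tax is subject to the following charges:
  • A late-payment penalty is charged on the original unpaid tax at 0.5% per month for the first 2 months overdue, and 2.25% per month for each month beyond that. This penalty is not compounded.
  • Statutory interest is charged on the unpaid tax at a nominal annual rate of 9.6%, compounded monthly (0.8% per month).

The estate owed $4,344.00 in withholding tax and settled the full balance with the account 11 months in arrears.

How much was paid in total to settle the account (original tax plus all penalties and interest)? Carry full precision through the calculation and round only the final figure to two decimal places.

$5,665.04

Penalty, months 1–2: 2 × 0.5% × $4,344.00 = $43.44
Penalty, months 3–11: 9 × 2.25% × $4,344.00 = $879.66
Interest: $4,344.00 × ((1 + 0.008)^11 − 1) = $4,344.00 × 0.0916058… = $397.9358…
Total = $4,344.00 + $923.1000 + $397.9358… = $5,665.04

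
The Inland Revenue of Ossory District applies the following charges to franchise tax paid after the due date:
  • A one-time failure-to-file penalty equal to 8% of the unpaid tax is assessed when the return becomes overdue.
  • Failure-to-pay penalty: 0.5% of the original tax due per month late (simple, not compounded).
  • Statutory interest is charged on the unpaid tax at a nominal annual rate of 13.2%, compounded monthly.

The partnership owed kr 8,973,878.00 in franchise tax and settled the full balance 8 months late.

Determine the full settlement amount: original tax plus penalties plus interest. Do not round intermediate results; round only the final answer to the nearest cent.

Failure-to-file penalty: 8% × kr 8,973,878.00 = kr 717,910.24
Failure-to-pay penalty = 0.5% × kr 8,973,878.00 × 8 mo = kr 358,955.12
Interest (13.2%/yr ÷ 12 = 1.1%/month): kr 8,973,878.00 × ((1 + 0.011)^8 − 1) = kr 820,782.9181…
Total = kr 8,973,878.00 + kr 1,076,865.3600 + kr 820,782.9181… = kr 10,871,526.28

kr 10,871,526.28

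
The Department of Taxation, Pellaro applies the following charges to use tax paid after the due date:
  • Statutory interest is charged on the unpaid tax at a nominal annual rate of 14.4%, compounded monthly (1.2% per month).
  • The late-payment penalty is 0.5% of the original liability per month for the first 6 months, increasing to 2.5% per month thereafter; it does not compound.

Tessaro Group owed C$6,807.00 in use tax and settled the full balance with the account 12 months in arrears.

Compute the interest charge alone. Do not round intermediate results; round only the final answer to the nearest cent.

C$1,047.56

Interest: C$6,807.00 × ((1 + 0.012)^12 − 1) = C$6,807.00 × 0.1538946… = C$1,047.5607…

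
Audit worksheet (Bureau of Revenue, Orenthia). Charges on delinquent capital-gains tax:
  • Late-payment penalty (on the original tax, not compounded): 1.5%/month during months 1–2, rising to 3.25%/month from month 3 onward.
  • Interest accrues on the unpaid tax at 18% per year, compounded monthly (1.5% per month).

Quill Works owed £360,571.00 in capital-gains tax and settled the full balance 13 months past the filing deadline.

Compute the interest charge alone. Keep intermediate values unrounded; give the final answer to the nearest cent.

Interest: £360,571.00 × ((1 + 0.015)^13 − 1) = £360,571.00 × 0.2135524… = £77,000.8183…

£77,000.82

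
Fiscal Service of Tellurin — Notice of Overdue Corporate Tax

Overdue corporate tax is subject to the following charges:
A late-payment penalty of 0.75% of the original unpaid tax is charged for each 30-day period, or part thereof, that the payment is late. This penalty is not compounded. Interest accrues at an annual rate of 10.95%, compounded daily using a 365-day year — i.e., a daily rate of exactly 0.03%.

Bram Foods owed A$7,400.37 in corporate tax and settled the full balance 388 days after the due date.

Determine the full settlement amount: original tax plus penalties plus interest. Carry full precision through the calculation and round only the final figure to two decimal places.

A$9,035.30

Penalty periods: ⌈388/30⌉ = 13; penalty = 13 × 0.75% × A$7,400.37 = A$721.54…
Interest: A$7,400.37 × ((1 + 0.0003)^388 − 1) = A$7,400.37 × 0.12342555… = A$913.3947…
Total = A$7,400.37 + A$721.5361… + A$913.3947… = A$9,035.30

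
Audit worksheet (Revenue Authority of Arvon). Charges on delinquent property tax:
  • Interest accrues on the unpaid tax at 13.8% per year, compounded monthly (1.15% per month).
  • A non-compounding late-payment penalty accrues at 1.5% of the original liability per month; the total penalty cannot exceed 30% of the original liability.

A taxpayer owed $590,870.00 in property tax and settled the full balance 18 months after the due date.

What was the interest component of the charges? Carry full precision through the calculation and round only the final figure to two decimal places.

Interest: $590,870.00 × ((1 + 0.0115)^18 − 1) = $590,870.00 × 0.2285306… = $135,031.8583…

$135,031.86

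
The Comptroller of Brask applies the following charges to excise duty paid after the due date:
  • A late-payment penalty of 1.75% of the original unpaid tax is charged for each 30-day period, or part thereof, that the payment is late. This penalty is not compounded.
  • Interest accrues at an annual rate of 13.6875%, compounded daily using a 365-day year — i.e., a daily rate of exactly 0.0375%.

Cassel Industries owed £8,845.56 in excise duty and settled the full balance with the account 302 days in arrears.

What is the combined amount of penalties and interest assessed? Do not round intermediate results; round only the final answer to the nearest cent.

Penalty periods: ⌈302/30⌉ = 11; penalty = 11 × 1.75% × £8,845.56 = £1,702.77…
Interest: £8,845.56 × ((1 + 0.000375)^302 − 1) = £8,845.56 × 0.11988810… = £1,060.4774…
Penalties + interest = £1,702.7703 + £1,060.4774… = £2,763.25

£2,763.25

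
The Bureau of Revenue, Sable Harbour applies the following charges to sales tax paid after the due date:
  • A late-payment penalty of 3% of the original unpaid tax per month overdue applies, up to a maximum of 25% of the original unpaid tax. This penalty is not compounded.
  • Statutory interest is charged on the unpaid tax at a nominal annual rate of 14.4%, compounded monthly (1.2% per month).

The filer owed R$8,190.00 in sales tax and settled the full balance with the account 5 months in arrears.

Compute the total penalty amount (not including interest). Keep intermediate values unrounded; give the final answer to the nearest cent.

Penalty: 5 × 3% × R$8,190.00 = R$1,228.50 (below the 25% cap of R$2,047.50)

R$1,228.50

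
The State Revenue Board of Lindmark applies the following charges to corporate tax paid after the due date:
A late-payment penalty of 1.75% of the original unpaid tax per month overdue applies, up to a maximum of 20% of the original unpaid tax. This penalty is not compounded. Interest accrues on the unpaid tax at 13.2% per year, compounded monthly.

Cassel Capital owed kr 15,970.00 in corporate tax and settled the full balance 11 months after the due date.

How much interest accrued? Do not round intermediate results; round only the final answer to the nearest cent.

Interest (13.2%/yr ÷ 12 = 1.1%/month): kr 15,970.00 × ((1 + 0.011)^11 − 1) = kr 2,042.2360…

kr 2,042.24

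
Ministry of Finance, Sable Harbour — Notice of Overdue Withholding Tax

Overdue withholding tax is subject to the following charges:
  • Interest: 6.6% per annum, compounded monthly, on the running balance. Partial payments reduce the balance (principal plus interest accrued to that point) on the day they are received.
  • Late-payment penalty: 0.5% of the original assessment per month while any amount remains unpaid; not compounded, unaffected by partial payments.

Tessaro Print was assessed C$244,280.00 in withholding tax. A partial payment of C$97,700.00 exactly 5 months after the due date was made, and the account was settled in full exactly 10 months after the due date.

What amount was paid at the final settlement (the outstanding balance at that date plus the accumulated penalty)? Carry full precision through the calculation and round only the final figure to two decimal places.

C$169,850.38

Monthly rate = 6.6% ÷ 12 = 0.55%
Balance at month 5: C$244,280.0000 × (1 + 0.0055)^5 = C$251,072.0022…
After C$97,700.00 payment: C$251,072.0022… − C$97,700.00 = C$153,372.0022…
Balance at month 10: C$153,372.0022… × (1 + 0.0055)^5 = C$157,636.3832…
Penalty: 10 × 0.5% × C$244,280.00 = C$12,214.00
Final settlement = outstanding balance + penalty = C$157,636.3832… + C$12,214.00 = C$169,850.38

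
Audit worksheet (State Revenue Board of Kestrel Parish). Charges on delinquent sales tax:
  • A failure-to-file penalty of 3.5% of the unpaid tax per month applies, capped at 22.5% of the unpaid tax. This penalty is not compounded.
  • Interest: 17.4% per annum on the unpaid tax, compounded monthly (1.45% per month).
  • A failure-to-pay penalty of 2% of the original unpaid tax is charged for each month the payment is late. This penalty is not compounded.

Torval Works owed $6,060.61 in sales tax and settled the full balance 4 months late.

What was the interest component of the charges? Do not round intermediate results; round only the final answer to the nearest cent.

$359.24

Interest: $6,060.61 × ((1 + 0.0145)^4 − 1) = $6,060.61 × 0.0592737… = $359.2350…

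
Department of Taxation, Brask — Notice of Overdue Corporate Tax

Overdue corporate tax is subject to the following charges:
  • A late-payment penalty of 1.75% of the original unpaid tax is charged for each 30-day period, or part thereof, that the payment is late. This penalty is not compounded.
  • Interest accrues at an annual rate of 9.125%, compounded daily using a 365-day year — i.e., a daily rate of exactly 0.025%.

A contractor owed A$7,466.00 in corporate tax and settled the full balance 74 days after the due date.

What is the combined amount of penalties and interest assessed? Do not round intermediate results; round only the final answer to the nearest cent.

A$531.35

Penalty periods: ⌈74/30⌉ = 3; penalty = 3 × 1.75% × A$7,466.00 = A$391.97…
Interest: A$7,466.00 × ((1 + 0.00025)^74 − 1) = A$7,466.00 × 0.01866983… = A$139.3889…
Penalties + interest = A$391.9650 + A$139.3889… = A$531.35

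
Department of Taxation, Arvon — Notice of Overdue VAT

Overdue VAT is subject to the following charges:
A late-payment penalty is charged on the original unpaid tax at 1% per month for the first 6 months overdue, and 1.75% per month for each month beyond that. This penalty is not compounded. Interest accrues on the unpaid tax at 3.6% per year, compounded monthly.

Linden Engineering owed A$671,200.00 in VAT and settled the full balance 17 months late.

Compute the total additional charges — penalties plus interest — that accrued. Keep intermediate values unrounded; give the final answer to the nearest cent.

A$204,543.20

Penalty, months 1–6: 6 × 1% × A$671,200.00 = A$40,272.00
Penalty, months 7–17: 11 × 1.75% × A$671,200.00 = A$129,206.00
Interest (3.6%/yr ÷ 12 = 0.3%/month): A$671,200.00 × ((1 + 0.003)^17 − 1) = A$35,065.2024…
Penalties + interest = A$169,478.0000 + A$35,065.2024… = A$204,543.20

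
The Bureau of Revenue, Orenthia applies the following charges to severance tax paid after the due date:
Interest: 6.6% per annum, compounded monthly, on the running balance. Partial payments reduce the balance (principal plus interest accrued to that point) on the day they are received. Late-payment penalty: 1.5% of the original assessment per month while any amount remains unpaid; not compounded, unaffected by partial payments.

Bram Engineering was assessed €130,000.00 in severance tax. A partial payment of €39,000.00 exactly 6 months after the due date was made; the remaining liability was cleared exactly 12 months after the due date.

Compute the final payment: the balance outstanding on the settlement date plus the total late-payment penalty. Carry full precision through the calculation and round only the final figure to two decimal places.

€121,939.54

Monthly rate = 6.6% ÷ 12 = 0.55%
Balance at month 6: €130,000.0000 × (1 + 0.0055)^6 = €134,349.4219…
After €39,000.00 payment: €134,349.4219… − €39,000.00 = €95,349.4219…
Balance at month 12: €95,349.4219… × (1 + 0.0055)^6 = €98,539.5362…
Penalty: 12 × 1.5% × €130,000.00 = €23,400.00
Final settlement = outstanding balance + penalty = €98,539.5362… + €23,400.00 = €121,939.54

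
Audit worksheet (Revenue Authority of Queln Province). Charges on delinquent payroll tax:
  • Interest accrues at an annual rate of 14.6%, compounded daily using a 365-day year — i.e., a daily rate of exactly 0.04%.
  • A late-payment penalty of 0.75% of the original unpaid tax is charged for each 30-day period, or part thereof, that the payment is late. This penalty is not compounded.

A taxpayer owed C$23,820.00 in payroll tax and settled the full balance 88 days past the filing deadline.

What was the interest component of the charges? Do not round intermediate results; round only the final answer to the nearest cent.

C$853.22

Interest: C$23,820.00 × ((1 + 0.0004)^88 − 1) = C$23,820.00 × 0.03581956… = C$853.2220…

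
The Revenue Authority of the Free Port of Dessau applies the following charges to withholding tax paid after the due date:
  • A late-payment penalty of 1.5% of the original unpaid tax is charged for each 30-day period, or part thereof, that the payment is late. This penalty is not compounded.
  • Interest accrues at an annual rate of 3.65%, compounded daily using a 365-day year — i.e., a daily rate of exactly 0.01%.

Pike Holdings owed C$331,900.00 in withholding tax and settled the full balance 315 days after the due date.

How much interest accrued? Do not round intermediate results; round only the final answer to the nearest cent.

Interest: C$331,900.00 × ((1 + 0.0001)^315 − 1) = C$331,900.00 × 0.03199975… = C$10,620.7171…

C$10,620.72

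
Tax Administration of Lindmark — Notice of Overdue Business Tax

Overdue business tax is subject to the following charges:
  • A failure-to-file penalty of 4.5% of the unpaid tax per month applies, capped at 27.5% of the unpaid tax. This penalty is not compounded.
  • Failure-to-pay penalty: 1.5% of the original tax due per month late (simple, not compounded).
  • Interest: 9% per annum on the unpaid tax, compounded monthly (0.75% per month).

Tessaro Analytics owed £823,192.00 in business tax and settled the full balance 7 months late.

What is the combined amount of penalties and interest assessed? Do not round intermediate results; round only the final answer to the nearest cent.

Failure-to-file: 7 × 4.5% × £823,192.00 = £259,305.48, capped at 27.5% × £823,192.00 = £226,377.80
Failure-to-pay penalty = 1.5% × £823,192.00 × 7 mo = £86,435.16
Interest: £823,192.00 × ((1 + 0.0075)^7 − 1) = £823,192.00 × 0.0536961… = £44,202.2221…
Penalties + interest = £312,812.9600 + £44,202.2221… = £357,015.18

£357,015.18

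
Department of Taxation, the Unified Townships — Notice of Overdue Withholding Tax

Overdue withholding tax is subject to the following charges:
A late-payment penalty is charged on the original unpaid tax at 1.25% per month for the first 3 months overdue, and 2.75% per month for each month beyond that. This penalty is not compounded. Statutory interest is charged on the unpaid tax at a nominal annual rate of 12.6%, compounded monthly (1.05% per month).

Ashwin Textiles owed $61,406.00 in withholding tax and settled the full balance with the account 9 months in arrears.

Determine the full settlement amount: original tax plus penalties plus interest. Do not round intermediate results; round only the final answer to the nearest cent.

$79,893.37

Penalty, months 1–3: 3 × 1.25% × $61,406.00 = $2,302.73…
Penalty, months 4–9: 6 × 2.75% × $61,406.00 = $10,131.99
Interest: $61,406.00 × ((1 + 0.0105)^9 − 1) = $61,406.00 × 0.0985678… = $6,052.6536…
Total = $61,406.00 + $12,434.7150 + $6,052.6536… = $79,893.37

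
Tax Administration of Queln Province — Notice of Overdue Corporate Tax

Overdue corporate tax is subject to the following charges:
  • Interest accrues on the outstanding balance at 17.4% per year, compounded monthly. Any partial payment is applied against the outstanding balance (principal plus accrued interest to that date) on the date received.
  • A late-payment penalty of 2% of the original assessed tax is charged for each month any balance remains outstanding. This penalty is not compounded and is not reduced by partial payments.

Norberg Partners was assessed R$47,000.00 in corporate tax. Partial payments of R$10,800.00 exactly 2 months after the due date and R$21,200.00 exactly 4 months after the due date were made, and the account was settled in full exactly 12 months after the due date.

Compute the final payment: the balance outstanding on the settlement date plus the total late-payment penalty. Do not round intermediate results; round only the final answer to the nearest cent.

Monthly rate = 17.4% ÷ 12 = 1.45%
Balance at month 2: R$47,000.0000 × (1 + 0.0145)^2 = R$48,372.8818…
After R$10,800.00 payment: R$48,372.8818… − R$10,800.00 = R$37,572.8818…
Balance at month 4: R$37,572.8818… × (1 + 0.0145)^2 = R$38,670.3950…
After R$21,200.00 payment: R$38,670.3950… − R$21,200.00 = R$17,470.3950…
Balance at month 12: R$17,470.3950… × (1 + 0.0145)^8 = R$19,602.8463…
Penalty: 12 × 2% × R$47,000.00 = R$11,280.00
Final settlement = outstanding balance + penalty = R$19,602.8463… + R$11,280.00 = R$30,882.85

R$30,882.85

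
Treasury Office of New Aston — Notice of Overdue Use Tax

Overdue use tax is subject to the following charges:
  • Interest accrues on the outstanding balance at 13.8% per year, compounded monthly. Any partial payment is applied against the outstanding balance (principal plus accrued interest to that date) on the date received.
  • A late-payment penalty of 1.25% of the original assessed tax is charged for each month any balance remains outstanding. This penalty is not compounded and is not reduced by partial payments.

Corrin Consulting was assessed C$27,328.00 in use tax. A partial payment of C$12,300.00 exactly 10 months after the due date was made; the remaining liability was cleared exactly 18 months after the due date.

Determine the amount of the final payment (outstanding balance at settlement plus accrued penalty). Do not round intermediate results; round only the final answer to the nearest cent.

C$26,243.87

Monthly rate = 13.8% ÷ 12 = 1.15%
Balance at month 10: C$27,328.0000 × (1 + 0.0115)^10 = C$30,638.4450…
After C$12,300.00 payment: C$30,638.4450… − C$12,300.00 = C$18,338.4450…
Balance at month 18: C$18,338.4450… × (1 + 0.0115)^8 = C$20,095.0738…
Penalty: 18 × 1.25% × C$27,328.00 = C$6,148.80
Final settlement = outstanding balance + penalty = C$20,095.0738… + C$6,148.80 = C$26,243.87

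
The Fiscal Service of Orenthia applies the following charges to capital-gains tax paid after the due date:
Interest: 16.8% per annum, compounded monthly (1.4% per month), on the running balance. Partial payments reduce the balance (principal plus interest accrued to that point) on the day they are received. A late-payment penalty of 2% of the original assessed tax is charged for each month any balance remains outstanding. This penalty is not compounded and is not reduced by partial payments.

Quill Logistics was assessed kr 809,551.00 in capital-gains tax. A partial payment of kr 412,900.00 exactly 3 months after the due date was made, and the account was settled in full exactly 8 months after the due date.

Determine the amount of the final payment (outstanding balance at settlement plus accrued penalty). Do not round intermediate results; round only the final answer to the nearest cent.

kr 591,694.59

Balance at month 3: kr 809,551.0000 × (1 + 0.014)^3 = kr 844,030.3794…
After kr 412,900.00 payment: kr 844,030.3794… − kr 412,900.00 = kr 431,130.3794…
Balance at month 8: kr 431,130.3794… × (1 + 0.014)^5 = kr 462,166.4348…
Penalty: 8 × 2% × kr 809,551.00 = kr 129,528.16
Final settlement = outstanding balance + penalty = kr 462,166.4348… + kr 129,528.16 = kr 591,694.59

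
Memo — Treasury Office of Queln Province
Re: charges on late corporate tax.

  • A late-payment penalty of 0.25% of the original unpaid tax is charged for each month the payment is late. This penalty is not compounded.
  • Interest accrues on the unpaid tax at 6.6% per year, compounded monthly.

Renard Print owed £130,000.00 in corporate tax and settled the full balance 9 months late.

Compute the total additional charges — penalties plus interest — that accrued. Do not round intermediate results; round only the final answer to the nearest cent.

£9,503.40

Late-payment penalty: 9 × 0.25% × £130,000.00 = £2,925.00
Interest (6.6%/yr ÷ 12 = 0.55%/month): £130,000.00 × ((1 + 0.0055)^9 − 1) = £6,578.4019…
Penalties + interest = £2,925.0000 + £6,578.4019… = £9,503.40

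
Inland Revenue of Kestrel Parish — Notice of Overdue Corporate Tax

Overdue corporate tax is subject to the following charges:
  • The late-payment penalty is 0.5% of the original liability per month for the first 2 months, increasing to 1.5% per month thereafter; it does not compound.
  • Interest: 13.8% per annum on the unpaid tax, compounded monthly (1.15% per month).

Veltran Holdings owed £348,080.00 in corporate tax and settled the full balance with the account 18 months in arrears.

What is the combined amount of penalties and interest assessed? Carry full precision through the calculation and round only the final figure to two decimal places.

£166,566.92

Penalty, months 1–2: 2 × 0.5% × £348,080.00 = £3,480.80
Penalty, months 3–18: 16 × 1.5% × £348,080.00 = £83,539.20
Interest: £348,080.00 × ((1 + 0.0115)^18 − 1) = £348,080.00 × 0.2285306… = £79,546.9211…
Penalties + interest = £87,020.0000 + £79,546.9211… = £166,566.92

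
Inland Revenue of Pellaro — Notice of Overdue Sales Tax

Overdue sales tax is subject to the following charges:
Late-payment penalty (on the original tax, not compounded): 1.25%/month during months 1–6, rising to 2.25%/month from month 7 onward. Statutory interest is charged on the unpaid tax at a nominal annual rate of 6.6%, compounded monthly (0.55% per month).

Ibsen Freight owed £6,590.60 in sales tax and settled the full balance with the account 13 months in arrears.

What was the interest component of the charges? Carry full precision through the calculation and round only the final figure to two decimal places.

Interest: £6,590.60 × ((1 + 0.0055)^13 − 1) = £6,590.60 × 0.0739077… = £487.0964…

£487.10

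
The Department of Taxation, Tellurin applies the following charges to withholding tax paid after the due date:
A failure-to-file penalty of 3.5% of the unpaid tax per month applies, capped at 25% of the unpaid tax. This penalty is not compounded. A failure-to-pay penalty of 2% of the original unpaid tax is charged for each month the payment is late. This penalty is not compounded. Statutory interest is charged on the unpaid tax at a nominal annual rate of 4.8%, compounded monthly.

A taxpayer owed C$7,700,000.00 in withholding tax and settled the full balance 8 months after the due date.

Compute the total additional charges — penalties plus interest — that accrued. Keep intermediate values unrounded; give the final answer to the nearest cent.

Failure-to-file: 8 × 3.5% × C$7,700,000.00 = C$2,156,000.00, capped at 25% × C$7,700,000.00 = C$1,925,000.00
Failure-to-pay penalty = 2% × C$7,700,000.00 × 8 mo = C$1,232,000.00
Interest (4.8%/yr ÷ 12 = 0.4%/month): C$7,700,000.00 × ((1 + 0.004)^8 − 1) = C$249,877.3352…
Penalties + interest = C$3,157,000.0000 + C$249,877.3352… = C$3,406,877.34

C$3,406,877.34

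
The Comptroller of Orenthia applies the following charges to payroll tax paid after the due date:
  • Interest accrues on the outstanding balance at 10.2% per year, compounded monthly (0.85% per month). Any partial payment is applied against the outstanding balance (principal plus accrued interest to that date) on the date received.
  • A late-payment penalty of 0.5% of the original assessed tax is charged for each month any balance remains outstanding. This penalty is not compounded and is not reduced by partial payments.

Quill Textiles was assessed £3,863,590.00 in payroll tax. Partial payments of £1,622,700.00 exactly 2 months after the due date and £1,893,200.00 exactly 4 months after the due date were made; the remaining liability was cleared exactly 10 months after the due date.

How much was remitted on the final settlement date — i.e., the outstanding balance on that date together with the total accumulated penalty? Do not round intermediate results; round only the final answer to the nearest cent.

Balance at month 2: £3,863,590.0000 × (1 + 0.0085)^2 = £3,929,550.1744…
After £1,622,700.00 payment: £3,929,550.1744… − £1,622,700.00 = £2,306,850.1744…
Balance at month 4: £2,306,850.1744… × (1 + 0.0085)^2 = £2,346,233.2973…
After £1,893,200.00 payment: £2,346,233.2973… − £1,893,200.00 = £453,033.2973…
Balance at month 10: £453,033.2973… × (1 + 0.0085)^6 = £476,634.5702…
Penalty: 10 × 0.5% × £3,863,590.00 = £193,179.50
Final settlement = outstanding balance + penalty = £476,634.5702… + £193,179.50 = £669,814.07

£669,814.07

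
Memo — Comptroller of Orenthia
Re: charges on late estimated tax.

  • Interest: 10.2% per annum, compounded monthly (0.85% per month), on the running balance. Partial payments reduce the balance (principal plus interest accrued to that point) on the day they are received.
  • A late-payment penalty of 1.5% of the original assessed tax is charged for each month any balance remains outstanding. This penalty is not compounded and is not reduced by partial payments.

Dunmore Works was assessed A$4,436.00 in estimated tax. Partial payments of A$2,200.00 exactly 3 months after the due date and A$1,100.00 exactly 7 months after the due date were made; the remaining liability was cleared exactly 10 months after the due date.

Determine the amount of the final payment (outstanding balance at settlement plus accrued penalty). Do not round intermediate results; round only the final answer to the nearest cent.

Balance at month 3: A$4,436.0000 × (1 + 0.0085)^3 = A$4,550.0822…
After A$2,200.00 payment: A$4,550.0822… − A$2,200.00 = A$2,350.0822…
Balance at month 7: A$2,350.0822… × (1 + 0.0085)^4 = A$2,431.0096…
After A$1,100.00 payment: A$2,431.0096… − A$1,100.00 = A$1,331.0096…
Balance at month 10: A$1,331.0096… × (1 + 0.0085)^3 = A$1,365.2396…
Penalty: 10 × 1.5% × A$4,436.00 = A$665.40
Final settlement = outstanding balance + penalty = A$1,365.2396… + A$665.40 = A$2,030.64

A$2,030.64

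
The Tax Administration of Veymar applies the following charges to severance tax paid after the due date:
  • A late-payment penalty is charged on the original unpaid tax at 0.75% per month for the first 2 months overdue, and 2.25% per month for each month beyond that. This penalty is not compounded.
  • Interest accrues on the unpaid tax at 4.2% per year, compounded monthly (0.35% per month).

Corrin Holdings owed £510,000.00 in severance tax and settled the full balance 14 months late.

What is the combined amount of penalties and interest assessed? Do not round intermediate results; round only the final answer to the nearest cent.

Penalty, months 1–2: 2 × 0.75% × £510,000.00 = £7,650.00
Penalty, months 3–14: 12 × 2.25% × £510,000.00 = £137,700.00
Interest: £510,000.00 × ((1 + 0.0035)^14 − 1) = £510,000.00 × 0.0501305… = £25,566.5590…
Penalties + interest = £145,350.0000 + £25,566.5590… = £170,916.56

£170,916.56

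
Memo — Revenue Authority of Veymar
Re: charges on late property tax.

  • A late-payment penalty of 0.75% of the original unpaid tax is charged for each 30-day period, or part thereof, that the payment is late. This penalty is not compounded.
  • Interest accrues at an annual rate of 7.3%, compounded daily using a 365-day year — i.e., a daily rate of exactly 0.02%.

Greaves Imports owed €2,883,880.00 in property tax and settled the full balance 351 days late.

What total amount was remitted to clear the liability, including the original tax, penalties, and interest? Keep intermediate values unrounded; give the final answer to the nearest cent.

Penalty periods: ⌈351/30⌉ = 12; penalty = 12 × 0.75% × €2,883,880.00 = €259,549.20
Interest: €2,883,880.00 × ((1 + 0.0002)^351 − 1) = €2,883,880.00 × 0.07271517… = €209,701.8385…
Total = €2,883,880.00 + €259,549.2000 + €209,701.8385… = €3,353,131.04

€3,353,131.04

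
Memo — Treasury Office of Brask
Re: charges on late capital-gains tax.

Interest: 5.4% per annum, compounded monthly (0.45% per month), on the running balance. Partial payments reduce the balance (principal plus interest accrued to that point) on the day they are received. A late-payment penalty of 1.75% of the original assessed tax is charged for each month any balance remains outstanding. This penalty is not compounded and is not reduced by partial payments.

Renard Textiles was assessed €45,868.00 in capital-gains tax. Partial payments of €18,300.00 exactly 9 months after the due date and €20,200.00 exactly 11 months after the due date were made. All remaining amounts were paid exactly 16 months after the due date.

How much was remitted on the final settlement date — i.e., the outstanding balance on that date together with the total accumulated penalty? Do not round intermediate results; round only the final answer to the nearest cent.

Balance at month 9: €45,868.0000 × (1 + 0.0045)^9 = €47,759.4452…
After €18,300.00 payment: €47,759.4452… − €18,300.00 = €29,459.4452…
Balance at month 11: €29,459.4452… × (1 + 0.0045)^2 = €29,725.1768…
After €20,200.00 payment: €29,725.1768… − €20,200.00 = €9,525.1768…
Balance at month 16: €9,525.1768… × (1 + 0.0045)^5 = €9,741.4308…
Penalty: 16 × 1.75% × €45,868.00 = €12,843.04
Final settlement = outstanding balance + penalty = €9,741.4308… + €12,843.04 = €22,584.47

€22,584.47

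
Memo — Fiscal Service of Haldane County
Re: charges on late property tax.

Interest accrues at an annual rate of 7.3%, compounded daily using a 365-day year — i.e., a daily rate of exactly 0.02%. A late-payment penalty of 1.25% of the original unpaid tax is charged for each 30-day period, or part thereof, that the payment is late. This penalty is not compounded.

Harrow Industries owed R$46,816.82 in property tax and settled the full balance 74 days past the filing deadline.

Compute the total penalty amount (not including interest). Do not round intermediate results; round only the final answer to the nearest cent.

Penalty periods: ⌈74/30⌉ = 3; penalty = 3 × 1.25% × R$46,816.82 = R$1,755.63…

R$1,755.63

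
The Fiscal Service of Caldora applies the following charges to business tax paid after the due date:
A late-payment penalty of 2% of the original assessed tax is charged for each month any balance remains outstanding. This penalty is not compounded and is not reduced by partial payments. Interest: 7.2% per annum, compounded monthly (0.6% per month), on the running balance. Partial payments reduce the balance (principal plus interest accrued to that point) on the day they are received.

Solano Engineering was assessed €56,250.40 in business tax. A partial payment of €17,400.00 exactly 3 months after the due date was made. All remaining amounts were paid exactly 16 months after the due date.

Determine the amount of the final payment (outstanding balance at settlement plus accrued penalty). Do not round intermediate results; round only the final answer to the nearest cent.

€61,093.36

Balance at month 3: €56,250.4000 × (1 + 0.006)^3 = €57,268.9944…
After €17,400.00 payment: €57,268.9944… − €17,400.00 = €39,868.9944…
Balance at month 16: €39,868.9944… × (1 + 0.006)^13 = €43,093.2284…
Penalty: 16 × 2% × €56,250.40 = €18,000.13…
Final settlement = outstanding balance + penalty = €43,093.2284… + €18,000.13… = €61,093.36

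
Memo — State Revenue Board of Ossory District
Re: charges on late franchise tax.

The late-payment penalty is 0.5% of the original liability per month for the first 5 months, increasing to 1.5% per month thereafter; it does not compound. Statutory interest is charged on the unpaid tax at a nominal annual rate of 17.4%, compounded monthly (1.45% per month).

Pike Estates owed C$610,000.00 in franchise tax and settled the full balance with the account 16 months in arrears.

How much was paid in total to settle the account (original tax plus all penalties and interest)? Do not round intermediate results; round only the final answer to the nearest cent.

C$883,902.54

Penalty, months 1–5: 5 × 0.5% × C$610,000.00 = C$15,250.00
Penalty, months 6–16: 11 × 1.5% × C$610,000.00 = C$100,650.00
Interest: C$610,000.00 × ((1 + 0.0145)^16 − 1) = C$610,000.00 × 0.2590206… = C$158,002.5410…
Total = C$610,000.00 + C$115,900.0000 + C$158,002.5410… = C$883,902.54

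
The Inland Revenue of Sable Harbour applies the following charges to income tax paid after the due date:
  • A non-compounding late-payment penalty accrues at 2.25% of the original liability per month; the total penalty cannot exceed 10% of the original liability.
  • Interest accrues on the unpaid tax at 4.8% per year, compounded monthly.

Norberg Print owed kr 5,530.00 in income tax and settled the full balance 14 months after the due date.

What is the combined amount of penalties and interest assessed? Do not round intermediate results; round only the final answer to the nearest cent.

Penalty (uncapped): 14 × 2.25% × kr 5,530.00 = kr 1,741.95; cap = 10% × kr 5,530.00 = kr 553.00 → penalty = kr 553.00
Interest (4.8%/yr ÷ 12 = 0.4%/month): kr 5,530.00 × ((1 + 0.004)^14 − 1) = kr 317.8619…
Penalties + interest = kr 553.0000 + kr 317.8619… = kr 870.86

kr 870.86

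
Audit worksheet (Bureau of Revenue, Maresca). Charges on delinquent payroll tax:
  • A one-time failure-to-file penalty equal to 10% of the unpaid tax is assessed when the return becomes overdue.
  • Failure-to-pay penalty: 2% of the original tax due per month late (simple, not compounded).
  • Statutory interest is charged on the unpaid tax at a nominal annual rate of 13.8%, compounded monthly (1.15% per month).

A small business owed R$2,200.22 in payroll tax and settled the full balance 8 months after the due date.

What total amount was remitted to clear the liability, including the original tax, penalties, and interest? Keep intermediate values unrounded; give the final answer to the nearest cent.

Failure-to-file penalty: 10% × R$2,200.22 = R$220.02…
Failure-to-pay penalty = 2% × R$2,200.22 × 8 mo = R$352.04…
Interest: R$2,200.22 × ((1 + 0.0115)^8 − 1) = R$2,200.22 × 0.0957894… = R$210.7578…
Total = R$2,200.22 + R$572.0572 + R$210.7578… = R$2,983.03

R$2,983.03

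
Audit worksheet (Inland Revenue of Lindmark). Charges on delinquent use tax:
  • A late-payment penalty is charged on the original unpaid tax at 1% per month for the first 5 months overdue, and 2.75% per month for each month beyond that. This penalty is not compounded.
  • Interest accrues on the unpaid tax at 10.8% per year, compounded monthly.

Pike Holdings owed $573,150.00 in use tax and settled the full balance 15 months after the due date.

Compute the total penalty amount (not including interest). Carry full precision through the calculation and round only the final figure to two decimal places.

Penalty, months 1–5: 5 × 1% × $573,150.00 = $28,657.50
Penalty, months 6–15: 10 × 2.75% × $573,150.00 = $157,616.25
Total penalty = $28,657.50 + $157,616.25 = $186,273.75

$186,273.75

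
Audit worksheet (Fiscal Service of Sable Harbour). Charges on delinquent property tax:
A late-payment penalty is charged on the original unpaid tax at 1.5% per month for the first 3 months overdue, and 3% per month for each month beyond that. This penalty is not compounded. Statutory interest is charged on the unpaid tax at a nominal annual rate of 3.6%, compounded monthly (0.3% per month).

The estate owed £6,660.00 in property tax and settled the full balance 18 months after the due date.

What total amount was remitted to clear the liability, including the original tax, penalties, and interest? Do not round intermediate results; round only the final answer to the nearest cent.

£10,325.66

Penalty, months 1–3: 3 × 1.5% × £6,660.00 = £299.70
Penalty, months 4–18: 15 × 3% × £6,660.00 = £2,997.00
Interest: £6,660.00 × ((1 + 0.003)^18 − 1) = £6,660.00 × 0.0553993… = £368.9592…
Total = £6,660.00 + £3,296.7000 + £368.9592… = £10,325.66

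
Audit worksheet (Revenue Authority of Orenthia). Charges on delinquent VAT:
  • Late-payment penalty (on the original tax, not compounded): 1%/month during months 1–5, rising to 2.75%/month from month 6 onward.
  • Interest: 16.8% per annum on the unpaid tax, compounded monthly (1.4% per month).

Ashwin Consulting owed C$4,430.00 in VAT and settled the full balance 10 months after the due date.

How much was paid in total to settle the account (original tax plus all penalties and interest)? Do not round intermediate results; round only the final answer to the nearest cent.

Penalty, months 1–5: 5 × 1% × C$4,430.00 = C$221.50
Penalty, months 6–10: 5 × 2.75% × C$4,430.00 = C$609.13…
Interest: C$4,430.00 × ((1 + 0.014)^10 − 1) = C$4,430.00 × 0.1491575… = C$660.7677…
Total = C$4,430.00 + C$830.6250 + C$660.7677… = C$5,921.39

C$5,921.39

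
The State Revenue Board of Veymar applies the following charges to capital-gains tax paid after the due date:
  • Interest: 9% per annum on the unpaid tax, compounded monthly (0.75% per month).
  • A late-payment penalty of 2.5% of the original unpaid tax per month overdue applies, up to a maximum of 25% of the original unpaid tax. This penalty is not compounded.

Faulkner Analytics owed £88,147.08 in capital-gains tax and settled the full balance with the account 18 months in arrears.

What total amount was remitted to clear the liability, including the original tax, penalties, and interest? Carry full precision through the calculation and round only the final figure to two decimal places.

Penalty (uncapped): 18 × 2.5% × £88,147.08 = £39,666.19…; cap = 25% × £88,147.08 = £22,036.77 → penalty = £22,036.77
Interest: £88,147.08 × ((1 + 0.0075)^18 − 1) = £88,147.08 × 0.1439604… = £12,689.6879…
Total = £88,147.08 + £22,036.7700 + £12,689.6879… = £122,873.54

£122,873.54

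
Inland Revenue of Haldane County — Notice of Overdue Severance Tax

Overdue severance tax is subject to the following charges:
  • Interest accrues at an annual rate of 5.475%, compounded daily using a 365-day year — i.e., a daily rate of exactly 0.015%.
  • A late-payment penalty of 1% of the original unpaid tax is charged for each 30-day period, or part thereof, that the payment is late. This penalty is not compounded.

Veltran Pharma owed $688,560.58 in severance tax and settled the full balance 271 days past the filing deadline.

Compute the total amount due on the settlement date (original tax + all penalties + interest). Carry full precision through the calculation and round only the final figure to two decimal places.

Penalty periods: ⌈271/30⌉ = 10; penalty = 10 × 1% × $688,560.58 = $68,856.06…
Interest: $688,560.58 × ((1 + 0.00015)^271 − 1) = $688,560.58 × 0.04148435… = $28,564.4855…
Total = $688,560.58 + $68,856.0580 + $28,564.4855… = $785,981.12

$785,981.12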